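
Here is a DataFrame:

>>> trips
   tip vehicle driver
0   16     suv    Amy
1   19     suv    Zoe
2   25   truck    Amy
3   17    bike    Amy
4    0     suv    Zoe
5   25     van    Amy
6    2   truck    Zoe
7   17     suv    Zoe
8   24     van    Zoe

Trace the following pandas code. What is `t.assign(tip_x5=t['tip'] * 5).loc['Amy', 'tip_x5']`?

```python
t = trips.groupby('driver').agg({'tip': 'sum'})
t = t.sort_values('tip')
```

415

group by driver, sum of tip:
        tip
driver     
Amy      83
Zoe      62
sort by tip:
        tip
driver     
Zoe      62
Amy      83
add column tip_x5 = t['tip'] * 5:
        tip  tip_x5
driver             
Zoe      62     310
Amy      83     415
Hence 415.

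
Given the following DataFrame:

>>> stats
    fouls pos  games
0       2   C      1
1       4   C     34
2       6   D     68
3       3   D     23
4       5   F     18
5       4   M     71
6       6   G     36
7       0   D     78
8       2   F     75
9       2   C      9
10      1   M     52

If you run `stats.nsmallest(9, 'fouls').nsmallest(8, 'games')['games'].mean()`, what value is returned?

take 9 rows with smallest fouls:
    fouls pos  games
7       0   D     78
10      1   M     52
0       2   C      1
8       2   F     75
9       2   C      9
3       3   D     23
1       4   C     34
5       4   M     71
4       5   F     18
take 8 rows with smallest games:
    fouls pos  games
0       2   C      1
9       2   C      9
4       5   F     18
3       3   D     23
1       4   C     34
10      1   M     52
5       4   M     71
8       2   F     75
Finally, mean of column 'games' = 35.375.

35.375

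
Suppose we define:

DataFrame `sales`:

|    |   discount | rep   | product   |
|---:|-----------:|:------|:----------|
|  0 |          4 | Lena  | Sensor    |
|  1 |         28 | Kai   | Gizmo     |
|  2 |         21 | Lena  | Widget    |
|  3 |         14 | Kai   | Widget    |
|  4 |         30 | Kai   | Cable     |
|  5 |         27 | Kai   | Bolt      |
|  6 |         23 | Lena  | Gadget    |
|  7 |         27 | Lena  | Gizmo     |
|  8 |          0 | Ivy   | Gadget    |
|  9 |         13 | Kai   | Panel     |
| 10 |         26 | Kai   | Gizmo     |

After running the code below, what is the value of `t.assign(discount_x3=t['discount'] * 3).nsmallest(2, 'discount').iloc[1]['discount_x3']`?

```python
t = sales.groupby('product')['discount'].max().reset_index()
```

39

group by product, max of discount:
product
Bolt      27
Cable     30
Gadget    23
Gizmo     28
Panel     13
Sensor     4
Widget    21
Name: discount, dtype: int64
reset_index():
  product  discount
0    Bolt        27
1   Cable        30
2  Gadget        23
3   Gizmo        28
4   Panel        13
5  Sensor         4
6  Widget        21
add column discount_x3 = t['discount'] * 3:
  product  discount  discount_x3
0    Bolt        27           81
1   Cable        30           90
2  Gadget        23           69
3   Gizmo        28           84
4   Panel        13           39
5  Sensor         4           12
6  Widget        21           63
take 2 rows with smallest discount:
  product  discount  discount_x3
5  Sensor         4           12
4   Panel        13           39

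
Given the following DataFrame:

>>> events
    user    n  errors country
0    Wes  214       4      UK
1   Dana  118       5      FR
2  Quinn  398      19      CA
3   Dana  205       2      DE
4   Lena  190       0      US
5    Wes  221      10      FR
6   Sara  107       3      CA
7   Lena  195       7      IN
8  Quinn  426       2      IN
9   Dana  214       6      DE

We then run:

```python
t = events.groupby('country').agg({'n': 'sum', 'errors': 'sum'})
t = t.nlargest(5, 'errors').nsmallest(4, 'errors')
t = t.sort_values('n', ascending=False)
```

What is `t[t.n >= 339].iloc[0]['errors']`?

9

group by country: sum(n), sum(errors):
           n  errors
country             
CA       505      22
DE       419       8
FR       339      15
IN       621       9
UK       214       4
US       190       0
take 5 rows with largest errors:
           n  errors
country             
CA       505      22
FR       339      15
IN       621       9
DE       419       8
UK       214       4
take 4 rows with smallest errors:
           n  errors
country             
UK       214       4
DE       419       8
IN       621       9
FR       339      15
sort by n descending:
           n  errors
country             
IN       621       9
DE       419       8
FR       339      15
UK       214       4
filter rows where n >= 339:
           n  errors
country             
IN       621       9
DE       419       8
FR       339      15
Hence 9.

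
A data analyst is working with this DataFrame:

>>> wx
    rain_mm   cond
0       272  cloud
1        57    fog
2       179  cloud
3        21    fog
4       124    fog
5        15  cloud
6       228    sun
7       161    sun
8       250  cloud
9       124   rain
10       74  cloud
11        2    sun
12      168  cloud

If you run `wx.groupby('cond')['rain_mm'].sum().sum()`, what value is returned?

group by cond, sum of rain_mm:
cond
cloud    958
fog      202
rain     124
sun      391
Name: rain_mm, dtype: int64
Reading off the sum of the resulting series, we get 1675.

1675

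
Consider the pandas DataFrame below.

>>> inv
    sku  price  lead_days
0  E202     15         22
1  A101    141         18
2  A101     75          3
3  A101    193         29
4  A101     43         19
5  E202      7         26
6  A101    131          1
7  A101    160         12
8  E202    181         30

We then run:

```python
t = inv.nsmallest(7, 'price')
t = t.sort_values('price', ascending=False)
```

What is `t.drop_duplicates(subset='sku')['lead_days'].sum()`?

take 7 rows with smallest price:
    sku  price  lead_days
5  E202      7         26
0  E202     15         22
4  A101     43         19
2  A101     75          3
6  A101    131          1
1  A101    141         18
7  A101    160         12
sort by price descending:
    sku  price  lead_days
7  A101    160         12
1  A101    141         18
6  A101    131          1
2  A101     75          3
4  A101     43         19
0  E202     15         22
5  E202      7         26
drop duplicate sku (keep=first):
    sku  price  lead_days
7  A101    160         12
0  E202     15         22
So sum() = 34.

34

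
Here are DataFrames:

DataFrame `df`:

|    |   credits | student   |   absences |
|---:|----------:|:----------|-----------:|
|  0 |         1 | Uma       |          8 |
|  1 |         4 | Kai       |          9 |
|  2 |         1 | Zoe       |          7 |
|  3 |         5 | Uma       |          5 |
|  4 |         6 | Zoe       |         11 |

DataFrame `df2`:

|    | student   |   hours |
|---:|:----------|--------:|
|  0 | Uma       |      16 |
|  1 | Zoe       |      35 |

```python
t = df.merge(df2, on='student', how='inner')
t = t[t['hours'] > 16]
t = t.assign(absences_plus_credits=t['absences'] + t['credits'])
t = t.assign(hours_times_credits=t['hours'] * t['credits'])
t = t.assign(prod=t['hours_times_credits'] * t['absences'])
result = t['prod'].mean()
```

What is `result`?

merge on 'student' (how='inner') → 4 rows:
   credits student  absences  hours
0        1     Uma         8     16
1        1     Zoe         7     35
2        5     Uma         5     16
3        6     Zoe        11     35
filter rows where hours > 16:
   credits student  absences  hours
1        1     Zoe         7     35
3        6     Zoe        11     35
add column absences_plus_credits = t['absences'] + t['credits']:
   credits student  absences  hours  absences_plus_credits
1        1     Zoe         7     35                      8
3        6     Zoe        11     35                     17
add column hours_times_credits = t['hours'] * t['credits']:
   credits student  absences  hours  absences_plus_credits  hours_times_credits
1        1     Zoe         7     35                      8                   35
3        6     Zoe        11     35                     17                  210
add column prod = t['hours_times_credits'] * t['absences']:
   credits student  absences  hours  absences_plus_credits  hours_times_credits  prod
1        1     Zoe         7     35                      8                   35   245
3        6     Zoe        11     35                     17                  210  2310

1277.5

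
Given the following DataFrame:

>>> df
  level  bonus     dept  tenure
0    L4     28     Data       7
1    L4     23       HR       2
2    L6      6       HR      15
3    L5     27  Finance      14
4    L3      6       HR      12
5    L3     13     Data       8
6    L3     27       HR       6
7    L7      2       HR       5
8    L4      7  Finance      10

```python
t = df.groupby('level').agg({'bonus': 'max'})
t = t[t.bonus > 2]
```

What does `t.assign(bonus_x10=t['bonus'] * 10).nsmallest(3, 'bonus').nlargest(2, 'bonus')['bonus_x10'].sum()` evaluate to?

540

group by level, max of bonus:
       bonus
level       
L3        27
L4        28
L5        27
L6         6
L7         2
filter rows where bonus > 2:
       bonus
level       
L3        27
L4        28
L5        27
L6         6
add column bonus_x10 = t['bonus'] * 10:
       bonus  bonus_x10
level                  
L3        27        270
L4        28        280
L5        27        270
L6         6         60
take 3 rows with smallest bonus:
       bonus  bonus_x10
level                  
L6         6         60
L3        27        270
L5        27        270
take 2 rows with largest bonus:
       bonus  bonus_x10
level                  
L3        27        270
L5        27        270
Hence 540.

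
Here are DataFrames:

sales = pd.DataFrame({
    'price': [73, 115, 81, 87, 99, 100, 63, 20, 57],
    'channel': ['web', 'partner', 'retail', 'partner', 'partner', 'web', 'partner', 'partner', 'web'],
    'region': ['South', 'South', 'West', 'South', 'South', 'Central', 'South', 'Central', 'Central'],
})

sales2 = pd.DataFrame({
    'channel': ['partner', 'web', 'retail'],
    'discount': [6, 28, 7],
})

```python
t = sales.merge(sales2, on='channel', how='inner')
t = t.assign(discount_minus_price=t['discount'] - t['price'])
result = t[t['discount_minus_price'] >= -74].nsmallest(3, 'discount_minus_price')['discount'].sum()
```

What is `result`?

merge on 'channel' (how='inner') → 9 rows:
   price  channel   region  discount
0     73      web    South        28
1    115  partner    South         6
2     81   retail     West         7
3     87  partner    South         6
4     99  partner    South         6
5    100      web  Central        28
6     63  partner    South         6
7     20  partner  Central         6
8     57      web  Central        28
add column discount_minus_price = t['discount'] - t['price']:
   price  channel   region  discount  discount_minus_price
0     73      web    South        28                   -45
1    115  partner    South         6                  -109
2     81   retail     West         7                   -74
3     87  partner    South         6                   -81
4     99  partner    South         6                   -93
5    100      web  Central        28                   -72
6     63  partner    South         6                   -57
7     20  partner  Central         6                   -14
8     57      web  Central        28                   -29
filter rows where discount_minus_price >= -74:
   price  channel   region  discount  discount_minus_price
0     73      web    South        28                   -45
2     81   retail     West         7                   -74
5    100      web  Central        28                   -72
6     63  partner    South         6                   -57
7     20  partner  Central         6                   -14
8     57      web  Central        28                   -29
take 3 rows with smallest discount_minus_price:
   price  channel   region  discount  discount_minus_price
2     81   retail     West         7                   -74
5    100      web  Central        28                   -72
6     63  partner    South         6                   -57
Reading off the sum of column 'discount', we get 41.

41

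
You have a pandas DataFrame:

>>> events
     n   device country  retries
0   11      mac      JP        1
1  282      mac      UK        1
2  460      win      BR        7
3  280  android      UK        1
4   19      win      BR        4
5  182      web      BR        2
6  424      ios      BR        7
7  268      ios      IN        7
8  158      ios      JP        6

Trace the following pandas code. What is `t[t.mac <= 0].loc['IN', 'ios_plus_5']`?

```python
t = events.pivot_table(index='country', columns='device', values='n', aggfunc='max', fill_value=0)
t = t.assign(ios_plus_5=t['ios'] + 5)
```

273

pivot: rows=country, cols=device, max(n):
device   android  ios  mac  web  win
country                             
BR             0  424    0  182  460
IN             0  268    0    0    0
JP             0  158   11    0    0
UK           280    0  282    0    0
add column ios_plus_5 = t['ios'] + 5:
device   android  ios  mac  web  win  ios_plus_5
country                                         
BR             0  424    0  182  460         429
IN             0  268    0    0    0         273
JP             0  158   11    0    0         163
UK           280    0  282    0    0           5
filter rows where mac <= 0:
device   android  ios  mac  web  win  ios_plus_5
country                                         
BR             0  424    0  182  460         429
IN             0  268    0    0    0         273
Hence 273.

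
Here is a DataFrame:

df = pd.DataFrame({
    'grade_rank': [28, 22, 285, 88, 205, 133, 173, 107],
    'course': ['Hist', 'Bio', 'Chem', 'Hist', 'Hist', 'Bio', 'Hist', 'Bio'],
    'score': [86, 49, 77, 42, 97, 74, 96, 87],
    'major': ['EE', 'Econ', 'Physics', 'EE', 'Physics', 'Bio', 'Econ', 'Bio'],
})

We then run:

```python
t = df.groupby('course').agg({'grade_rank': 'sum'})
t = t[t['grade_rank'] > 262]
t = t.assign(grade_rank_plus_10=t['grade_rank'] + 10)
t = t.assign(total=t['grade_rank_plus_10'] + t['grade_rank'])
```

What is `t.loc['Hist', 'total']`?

998

group by course, sum of grade_rank:
        grade_rank
course            
Bio            262
Chem           285
Hist           494
filter rows where grade_rank > 262:
        grade_rank
course            
Chem           285
Hist           494
add column grade_rank_plus_10 = t['grade_rank'] + 10:
        grade_rank  grade_rank_plus_10
course                                
Chem           285                 295
Hist           494                 504
add column total = t['grade_rank_plus_10'] + t['grade_rank']:
        grade_rank  grade_rank_plus_10  total
course                                       
Chem           285                 295    580
Hist           494                 504    998
Taking the value at row 'Hist', column 'total' gives 998.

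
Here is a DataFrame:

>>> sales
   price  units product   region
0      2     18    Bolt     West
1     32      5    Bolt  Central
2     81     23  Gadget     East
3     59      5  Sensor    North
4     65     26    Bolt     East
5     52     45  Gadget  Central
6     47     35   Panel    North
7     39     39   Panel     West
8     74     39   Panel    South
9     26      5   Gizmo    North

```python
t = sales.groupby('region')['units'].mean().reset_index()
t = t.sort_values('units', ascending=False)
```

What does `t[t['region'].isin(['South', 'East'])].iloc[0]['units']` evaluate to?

group by region, mean of units:
region
Central    25.0
East       24.5
North      15.0
South      39.0
West       28.5
Name: units, dtype: float64
reset_index():
    region  units
0  Central   25.0
1     East   24.5
2    North   15.0
3    South   39.0
4     West   28.5
sort by units descending:
    region  units
3    South   39.0
4     West   28.5
0  Central   25.0
1     East   24.5
2    North   15.0
filter rows where region in ['South', 'East']:
  region  units
3  South   39.0
1   East   24.5
So iloc[0]['units'] = 39.0.

39.0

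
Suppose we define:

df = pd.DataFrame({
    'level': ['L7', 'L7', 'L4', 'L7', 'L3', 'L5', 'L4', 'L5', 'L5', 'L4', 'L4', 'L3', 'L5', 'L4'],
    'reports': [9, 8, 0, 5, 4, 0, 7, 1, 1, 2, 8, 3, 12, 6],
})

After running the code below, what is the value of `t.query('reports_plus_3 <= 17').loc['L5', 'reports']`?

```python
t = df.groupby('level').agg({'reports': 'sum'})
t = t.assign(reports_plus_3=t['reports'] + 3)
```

14

group by level, sum of reports:
       reports
level         
L3           7
L4          23
L5          14
L7          22
add column reports_plus_3 = t['reports'] + 3:
       reports  reports_plus_3
level                         
L3           7              10
L4          23              26
L5          14              17
L7          22              25
filter rows where reports_plus_3 <= 17:
       reports  reports_plus_3
level                         
L3           7              10
L5          14              17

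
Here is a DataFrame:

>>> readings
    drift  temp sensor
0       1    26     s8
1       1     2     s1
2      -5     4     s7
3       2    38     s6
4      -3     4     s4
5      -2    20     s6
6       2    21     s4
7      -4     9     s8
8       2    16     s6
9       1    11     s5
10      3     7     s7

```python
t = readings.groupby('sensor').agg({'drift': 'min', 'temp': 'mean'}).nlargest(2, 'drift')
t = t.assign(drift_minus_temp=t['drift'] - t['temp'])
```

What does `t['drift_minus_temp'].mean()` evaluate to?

group by sensor: min(drift), mean(temp):
        drift       temp
sensor                  
s1          1   2.000000
s4         -3  12.500000
s5          1  11.000000
s6         -2  24.666667
s7         -5   5.500000
s8         -4  17.500000
take 2 rows with largest drift:
        drift  temp
sensor             
s1          1   2.0
s5          1  11.0
add column drift_minus_temp = t['drift'] - t['temp']:
        drift  temp  drift_minus_temp
sensor                               
s1          1   2.0              -1.0
s5          1  11.0             -10.0

-5.5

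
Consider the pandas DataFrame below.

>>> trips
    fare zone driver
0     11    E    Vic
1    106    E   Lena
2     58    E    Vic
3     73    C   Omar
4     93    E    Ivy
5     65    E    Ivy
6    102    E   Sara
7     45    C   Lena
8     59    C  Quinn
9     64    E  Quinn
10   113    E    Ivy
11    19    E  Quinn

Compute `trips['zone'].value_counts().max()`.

value_counts of zone:
zone
E    9
C    3
Name: count, dtype: int64

9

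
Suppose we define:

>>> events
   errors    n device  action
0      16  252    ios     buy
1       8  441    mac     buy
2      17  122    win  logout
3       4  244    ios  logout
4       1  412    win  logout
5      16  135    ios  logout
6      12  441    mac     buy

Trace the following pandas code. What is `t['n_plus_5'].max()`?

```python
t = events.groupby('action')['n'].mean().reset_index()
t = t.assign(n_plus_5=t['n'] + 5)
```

group by action, mean of n:
action
buy       378.00
logout    228.25
Name: n, dtype: float64
reset_index():
   action       n
0     buy  378.00
1  logout  228.25
add column n_plus_5 = t['n'] + 5:
   action       n  n_plus_5
0     buy  378.00    383.00
1  logout  228.25    233.25

383.0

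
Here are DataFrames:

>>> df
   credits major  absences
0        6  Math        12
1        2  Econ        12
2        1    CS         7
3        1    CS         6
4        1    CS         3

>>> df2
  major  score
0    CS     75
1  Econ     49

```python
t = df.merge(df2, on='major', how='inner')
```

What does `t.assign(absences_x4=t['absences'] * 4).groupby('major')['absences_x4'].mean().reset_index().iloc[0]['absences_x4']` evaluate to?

21.3333333333

merge on 'major' (how='inner') → 4 rows:
   credits major  absences  score
0        2  Econ        12     49
1        1    CS         7     75
2        1    CS         6     75
3        1    CS         3     75
add column absences_x4 = t['absences'] * 4:
   credits major  absences  score  absences_x4
0        2  Econ        12     49           48
1        1    CS         7     75           28
2        1    CS         6     75           24
3        1    CS         3     75           12
group by major, mean of absences_x4:
major
CS      21.333333
Econ    48.000000
Name: absences_x4, dtype: float64
reset_index():
  major  absences_x4
0    CS    21.333333
1  Econ    48.000000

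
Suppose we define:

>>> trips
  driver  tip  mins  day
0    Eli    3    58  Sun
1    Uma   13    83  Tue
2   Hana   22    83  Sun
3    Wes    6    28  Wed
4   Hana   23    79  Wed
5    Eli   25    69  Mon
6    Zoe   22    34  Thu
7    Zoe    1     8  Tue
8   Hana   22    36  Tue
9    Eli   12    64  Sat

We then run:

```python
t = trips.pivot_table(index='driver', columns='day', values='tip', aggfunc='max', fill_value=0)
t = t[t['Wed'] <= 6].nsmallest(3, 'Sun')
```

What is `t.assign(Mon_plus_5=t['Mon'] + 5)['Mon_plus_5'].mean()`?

5.0

pivot: rows=driver, cols=day, max(tip):
day     Mon  Sat  Sun  Thu  Tue  Wed
driver                              
Eli      25   12    3    0    0    0
Hana      0    0   22    0   22   23
Uma       0    0    0    0   13    0
Wes       0    0    0    0    0    6
Zoe       0    0    0   22    1    0
filter rows where Wed <= 6:
day     Mon  Sat  Sun  Thu  Tue  Wed
driver                              
Eli      25   12    3    0    0    0
Uma       0    0    0    0   13    0
Wes       0    0    0    0    0    6
Zoe       0    0    0   22    1    0
take 3 rows with smallest Sun:
day     Mon  Sat  Sun  Thu  Tue  Wed
driver                              
Uma       0    0    0    0   13    0
Wes       0    0    0    0    0    6
Zoe       0    0    0   22    1    0
add column Mon_plus_5 = t['Mon'] + 5:
day     Mon  Sat  Sun  Thu  Tue  Wed  Mon_plus_5
driver                                          
Uma       0    0    0    0   13    0           5
Wes       0    0    0    0    0    6           5
Zoe       0    0    0   22    1    0           5
Then the mean of column 'Mon_plus_5': 5.0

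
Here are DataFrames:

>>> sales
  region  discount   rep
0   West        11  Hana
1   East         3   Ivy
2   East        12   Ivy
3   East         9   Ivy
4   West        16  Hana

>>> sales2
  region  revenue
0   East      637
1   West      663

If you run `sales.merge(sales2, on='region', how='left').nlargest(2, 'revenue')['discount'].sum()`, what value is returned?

merge on 'region' (how='left') → 5 rows:
  region  discount   rep  revenue
0   West        11  Hana      663
1   East         3   Ivy      637
2   East        12   Ivy      637
3   East         9   Ivy      637
4   West        16  Hana      663
take 2 rows with largest revenue:
  region  discount   rep  revenue
0   West        11  Hana      663
4   West        16  Hana      663
Hence 27.

27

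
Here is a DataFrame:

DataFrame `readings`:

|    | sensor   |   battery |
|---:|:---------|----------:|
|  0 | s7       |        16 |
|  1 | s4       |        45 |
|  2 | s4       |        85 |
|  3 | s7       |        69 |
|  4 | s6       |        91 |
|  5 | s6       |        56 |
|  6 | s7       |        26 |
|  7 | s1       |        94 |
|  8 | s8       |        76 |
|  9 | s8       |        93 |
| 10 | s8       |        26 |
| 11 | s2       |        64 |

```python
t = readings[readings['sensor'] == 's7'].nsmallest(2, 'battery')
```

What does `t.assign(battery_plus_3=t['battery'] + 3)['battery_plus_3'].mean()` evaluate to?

filter rows where sensor == 's7':
  sensor  battery
0     s7       16
3     s7       69
6     s7       26
take 2 rows with smallest battery:
  sensor  battery
0     s7       16
6     s7       26
add column battery_plus_3 = t['battery'] + 3:
  sensor  battery  battery_plus_3
0     s7       16              19
6     s7       26              29
Taking the mean of column 'battery_plus_3' gives 24.0.

24.0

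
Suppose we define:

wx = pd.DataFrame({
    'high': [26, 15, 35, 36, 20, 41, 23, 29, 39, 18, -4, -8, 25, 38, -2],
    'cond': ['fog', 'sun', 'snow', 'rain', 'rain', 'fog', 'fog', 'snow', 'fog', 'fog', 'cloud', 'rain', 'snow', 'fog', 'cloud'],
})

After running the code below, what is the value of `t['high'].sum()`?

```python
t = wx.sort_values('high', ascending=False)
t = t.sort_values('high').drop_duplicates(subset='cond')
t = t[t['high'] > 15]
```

43

sort by high descending:
    high   cond
5     41    fog
8     39    fog
13    38    fog
3     36   rain
2     35   snow
7     29   snow
0     26    fog
12    25   snow
6     23    fog
4     20   rain
9     18    fog
1     15    sun
14    -2  cloud
10    -4  cloud
11    -8   rain
sort by high:
    high   cond
11    -8   rain
10    -4  cloud
14    -2  cloud
1     15    sun
9     18    fog
4     20   rain
6     23    fog
12    25   snow
0     26    fog
7     29   snow
2     35   snow
3     36   rain
13    38    fog
8     39    fog
5     41    fog
drop duplicate cond (keep=first):
    high   cond
11    -8   rain
10    -4  cloud
1     15    sun
9     18    fog
12    25   snow
filter rows where high > 15:
    high  cond
9     18   fog
12    25  snow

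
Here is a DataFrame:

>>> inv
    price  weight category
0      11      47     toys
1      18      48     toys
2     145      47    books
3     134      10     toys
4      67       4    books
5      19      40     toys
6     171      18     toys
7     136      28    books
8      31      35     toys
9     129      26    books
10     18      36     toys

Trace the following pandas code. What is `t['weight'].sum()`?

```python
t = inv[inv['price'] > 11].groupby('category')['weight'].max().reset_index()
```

filter rows where price > 11:
    price  weight category
1      18      48     toys
2     145      47    books
3     134      10     toys
4      67       4    books
5      19      40     toys
6     171      18     toys
7     136      28    books
8      31      35     toys
9     129      26    books
10     18      36     toys
group by category, max of weight:
category
books    47
toys     48
Name: weight, dtype: int64
reset_index():
  category  weight
0    books      47
1     toys      48
Taking the sum of column 'weight' gives 95.

95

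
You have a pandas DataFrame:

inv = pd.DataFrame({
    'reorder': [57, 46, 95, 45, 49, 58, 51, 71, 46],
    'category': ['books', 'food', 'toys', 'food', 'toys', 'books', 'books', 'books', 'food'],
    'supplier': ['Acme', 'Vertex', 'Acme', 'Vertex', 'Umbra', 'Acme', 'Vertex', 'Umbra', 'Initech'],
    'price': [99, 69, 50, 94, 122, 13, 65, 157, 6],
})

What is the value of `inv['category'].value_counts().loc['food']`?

3

value_counts of category:
category
books    4
food     3
toys     2
Name: count, dtype: int64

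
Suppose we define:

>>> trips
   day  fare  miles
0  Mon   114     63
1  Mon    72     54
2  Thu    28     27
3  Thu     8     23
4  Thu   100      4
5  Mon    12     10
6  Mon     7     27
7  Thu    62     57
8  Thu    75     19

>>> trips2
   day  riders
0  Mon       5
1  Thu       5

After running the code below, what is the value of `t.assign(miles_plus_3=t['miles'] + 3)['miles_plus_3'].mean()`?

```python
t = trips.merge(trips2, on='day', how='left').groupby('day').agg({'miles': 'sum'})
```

merge on 'day' (how='left') → 9 rows:
   day  fare  miles  riders
0  Mon   114     63       5
1  Mon    72     54       5
2  Thu    28     27       5
3  Thu     8     23       5
4  Thu   100      4       5
5  Mon    12     10       5
6  Mon     7     27       5
7  Thu    62     57       5
8  Thu    75     19       5
group by day, sum of miles:
     miles
day       
Mon    154
Thu    130
add column miles_plus_3 = t['miles'] + 3:
     miles  miles_plus_3
day                     
Mon    154           157
Thu    130           133

145.0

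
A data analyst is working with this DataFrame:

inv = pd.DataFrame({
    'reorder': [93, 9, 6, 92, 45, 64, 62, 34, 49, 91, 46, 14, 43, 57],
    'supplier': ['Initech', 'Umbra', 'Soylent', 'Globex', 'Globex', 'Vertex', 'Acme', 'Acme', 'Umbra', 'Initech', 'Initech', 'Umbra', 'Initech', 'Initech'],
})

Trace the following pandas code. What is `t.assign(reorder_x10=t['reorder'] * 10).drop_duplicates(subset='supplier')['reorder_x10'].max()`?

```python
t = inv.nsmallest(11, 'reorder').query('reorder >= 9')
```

640

take 11 rows with smallest reorder:
    reorder supplier
2         6  Soylent
1         9    Umbra
11       14    Umbra
7        34     Acme
12       43  Initech
4        45   Globex
10       46  Initech
8        49    Umbra
13       57  Initech
6        62     Acme
5        64   Vertex
filter rows where reorder >= 9:
    reorder supplier
1         9    Umbra
11       14    Umbra
7        34     Acme
12       43  Initech
4        45   Globex
10       46  Initech
8        49    Umbra
13       57  Initech
6        62     Acme
5        64   Vertex
add column reorder_x10 = t['reorder'] * 10:
    reorder supplier  reorder_x10
1         9    Umbra           90
11       14    Umbra          140
7        34     Acme          340
12       43  Initech          430
4        45   Globex          450
10       46  Initech          460
8        49    Umbra          490
13       57  Initech          570
6        62     Acme          620
5        64   Vertex          640
drop duplicate supplier (keep=first):
    reorder supplier  reorder_x10
1         9    Umbra           90
7        34     Acme          340
12       43  Initech          430
4        45   Globex          450
5        64   Vertex          640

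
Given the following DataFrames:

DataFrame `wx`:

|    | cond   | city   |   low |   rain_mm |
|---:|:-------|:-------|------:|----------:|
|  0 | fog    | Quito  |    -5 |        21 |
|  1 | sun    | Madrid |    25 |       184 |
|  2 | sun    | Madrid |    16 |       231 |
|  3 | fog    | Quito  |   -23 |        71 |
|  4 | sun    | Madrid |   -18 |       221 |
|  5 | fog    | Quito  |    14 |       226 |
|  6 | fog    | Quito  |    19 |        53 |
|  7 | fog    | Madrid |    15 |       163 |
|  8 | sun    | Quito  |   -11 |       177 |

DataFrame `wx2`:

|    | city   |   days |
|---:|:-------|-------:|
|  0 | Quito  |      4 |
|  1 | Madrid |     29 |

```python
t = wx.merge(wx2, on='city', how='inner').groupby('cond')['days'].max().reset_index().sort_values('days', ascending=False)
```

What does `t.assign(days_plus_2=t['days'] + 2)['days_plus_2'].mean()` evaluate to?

31.0

merge on 'city' (how='inner') → 9 rows:
  cond    city  low  rain_mm  days
0  fog   Quito   -5       21     4
1  sun  Madrid   25      184    29
2  sun  Madrid   16      231    29
3  fog   Quito  -23       71     4
4  sun  Madrid  -18      221    29
5  fog   Quito   14      226     4
6  fog   Quito   19       53     4
7  fog  Madrid   15      163    29
8  sun   Quito  -11      177     4
group by cond, max of days:
cond
fog    29
sun    29
Name: days, dtype: int64
reset_index():
  cond  days
0  fog    29
1  sun    29
sort by days descending:
  cond  days
0  fog    29
1  sun    29
add column days_plus_2 = t['days'] + 2:
  cond  days  days_plus_2
0  fog    29           31
1  sun    29           31
Then the mean of column 'days_plus_2': 31.0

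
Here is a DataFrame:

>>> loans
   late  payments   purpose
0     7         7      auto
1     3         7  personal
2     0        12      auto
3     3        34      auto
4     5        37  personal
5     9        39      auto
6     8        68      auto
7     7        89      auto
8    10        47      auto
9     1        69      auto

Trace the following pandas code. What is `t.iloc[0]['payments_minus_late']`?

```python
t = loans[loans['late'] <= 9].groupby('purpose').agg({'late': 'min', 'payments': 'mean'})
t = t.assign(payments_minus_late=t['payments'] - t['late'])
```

45.4285714286

filter rows where late <= 9:
   late  payments   purpose
0     7         7      auto
1     3         7  personal
2     0        12      auto
3     3        34      auto
4     5        37  personal
5     9        39      auto
6     8        68      auto
7     7        89      auto
9     1        69      auto
group by purpose: min(late), mean(payments):
          late   payments
purpose                  
auto         0  45.428571
personal     3  22.000000
add column payments_minus_late = t['payments'] - t['late']:
          late   payments  payments_minus_late
purpose                                       
auto         0  45.428571            45.428571
personal     3  22.000000            19.000000
Then the value at position 0, column 'payments_minus_late': 45.4285714286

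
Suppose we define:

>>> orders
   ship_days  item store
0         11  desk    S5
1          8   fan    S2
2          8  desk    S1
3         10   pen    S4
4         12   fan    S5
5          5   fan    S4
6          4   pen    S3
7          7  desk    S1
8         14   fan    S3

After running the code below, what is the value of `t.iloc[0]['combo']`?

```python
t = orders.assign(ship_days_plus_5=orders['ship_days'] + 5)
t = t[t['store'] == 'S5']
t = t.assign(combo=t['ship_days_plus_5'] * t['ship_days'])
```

176

add column ship_days_plus_5 = orders['ship_days'] + 5:
   ship_days  item store  ship_days_plus_5
0         11  desk    S5                16
1          8   fan    S2                13
2          8  desk    S1                13
3         10   pen    S4                15
4         12   fan    S5                17
5          5   fan    S4                10
6          4   pen    S3                 9
7          7  desk    S1                12
8         14   fan    S3                19
filter rows where store == 'S5':
   ship_days  item store  ship_days_plus_5
0         11  desk    S5                16
4         12   fan    S5                17
add column combo = t['ship_days_plus_5'] * t['ship_days']:
   ship_days  item store  ship_days_plus_5  combo
0         11  desk    S5                16    176
4         12   fan    S5                17    204
The value at position 0, column 'combo' is 176.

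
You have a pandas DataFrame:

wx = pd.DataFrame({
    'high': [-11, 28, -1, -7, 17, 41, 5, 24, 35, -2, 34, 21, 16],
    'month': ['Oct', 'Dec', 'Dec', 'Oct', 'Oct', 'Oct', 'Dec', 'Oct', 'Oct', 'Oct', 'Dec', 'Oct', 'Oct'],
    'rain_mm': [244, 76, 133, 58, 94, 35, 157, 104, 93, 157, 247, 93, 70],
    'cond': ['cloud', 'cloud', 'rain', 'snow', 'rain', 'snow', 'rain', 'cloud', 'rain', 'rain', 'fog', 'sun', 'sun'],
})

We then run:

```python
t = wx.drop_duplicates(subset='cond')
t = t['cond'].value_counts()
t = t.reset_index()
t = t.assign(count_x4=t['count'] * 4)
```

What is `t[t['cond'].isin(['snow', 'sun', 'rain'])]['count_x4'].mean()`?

drop duplicate cond (keep=first):
    high month  rain_mm   cond
0    -11   Oct      244  cloud
2     -1   Dec      133   rain
3     -7   Oct       58   snow
10    34   Dec      247    fog
11    21   Oct       93    sun
value_counts of cond:
cond
cloud    1
rain     1
snow     1
fog      1
sun      1
Name: count, dtype: int64
reset_index():
    cond  count
0  cloud      1
1   rain      1
2   snow      1
3    fog      1
4    sun      1
add column count_x4 = t['count'] * 4:
    cond  count  count_x4
0  cloud      1         4
1   rain      1         4
2   snow      1         4
3    fog      1         4
4    sun      1         4
filter rows where cond in ['snow', 'sun', 'rain']:
   cond  count  count_x4
1  rain      1         4
2  snow      1         4
4   sun      1         4
Then the mean of column 'count_x4': 4.0

4.0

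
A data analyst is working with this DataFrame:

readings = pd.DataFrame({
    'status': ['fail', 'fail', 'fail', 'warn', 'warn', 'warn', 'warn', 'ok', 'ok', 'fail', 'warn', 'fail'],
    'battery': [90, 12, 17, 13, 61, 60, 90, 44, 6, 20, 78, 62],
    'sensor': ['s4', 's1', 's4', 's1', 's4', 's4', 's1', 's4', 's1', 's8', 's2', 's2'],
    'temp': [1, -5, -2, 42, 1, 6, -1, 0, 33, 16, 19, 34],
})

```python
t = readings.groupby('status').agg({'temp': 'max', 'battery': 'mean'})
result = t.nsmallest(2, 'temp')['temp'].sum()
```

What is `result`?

group by status: max(temp), mean(battery):
        temp  battery
status               
fail      34     40.2
ok        33     25.0
warn      42     60.4
take 2 rows with smallest temp:
        temp  battery
status               
ok        33     25.0
fail      34     40.2
So sum() = 67.

67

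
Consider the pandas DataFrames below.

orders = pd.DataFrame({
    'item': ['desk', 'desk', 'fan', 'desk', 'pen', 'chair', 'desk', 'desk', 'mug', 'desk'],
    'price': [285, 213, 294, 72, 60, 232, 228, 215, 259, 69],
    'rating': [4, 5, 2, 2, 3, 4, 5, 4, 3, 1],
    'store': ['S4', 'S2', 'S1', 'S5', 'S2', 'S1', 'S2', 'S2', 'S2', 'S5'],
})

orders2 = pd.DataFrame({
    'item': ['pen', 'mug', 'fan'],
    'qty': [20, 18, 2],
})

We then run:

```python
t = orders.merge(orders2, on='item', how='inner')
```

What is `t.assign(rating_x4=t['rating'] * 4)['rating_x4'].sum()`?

32

merge on 'item' (how='inner') → 3 rows:
  item  price  rating store  qty
0  fan    294       2    S1    2
1  pen     60       3    S2   20
2  mug    259       3    S2   18
add column rating_x4 = t['rating'] * 4:
  item  price  rating store  qty  rating_x4
0  fan    294       2    S1    2          8
1  pen     60       3    S2   20         12
2  mug    259       3    S2   18         12
sum of column 'rating_x4' → 32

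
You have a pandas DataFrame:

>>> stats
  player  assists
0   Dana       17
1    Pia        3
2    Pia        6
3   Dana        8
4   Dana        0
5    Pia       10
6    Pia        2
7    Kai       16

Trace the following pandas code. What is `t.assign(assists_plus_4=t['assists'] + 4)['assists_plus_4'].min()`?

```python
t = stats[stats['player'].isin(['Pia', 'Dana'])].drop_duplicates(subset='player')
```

7

filter rows where player in ['Pia', 'Dana']:
  player  assists
0   Dana       17
1    Pia        3
2    Pia        6
3   Dana        8
4   Dana        0
5    Pia       10
6    Pia        2
drop duplicate player (keep=first):
  player  assists
0   Dana       17
1    Pia        3
add column assists_plus_4 = t['assists'] + 4:
  player  assists  assists_plus_4
0   Dana       17              21
1    Pia        3               7
Finally, min of column 'assists_plus_4' = 7.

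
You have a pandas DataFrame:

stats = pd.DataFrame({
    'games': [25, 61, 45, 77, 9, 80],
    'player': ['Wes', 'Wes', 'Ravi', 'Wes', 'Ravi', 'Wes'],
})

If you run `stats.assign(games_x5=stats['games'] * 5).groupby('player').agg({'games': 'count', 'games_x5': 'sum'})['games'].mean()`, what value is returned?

add column games_x5 = stats['games'] * 5:
   games player  games_x5
0     25    Wes       125
1     61    Wes       305
2     45   Ravi       225
3     77    Wes       385
4      9   Ravi        45
5     80    Wes       400
group by player: count(games), sum(games_x5):
        games  games_x5
player                 
Ravi        2       270
Wes         4      1215

3.0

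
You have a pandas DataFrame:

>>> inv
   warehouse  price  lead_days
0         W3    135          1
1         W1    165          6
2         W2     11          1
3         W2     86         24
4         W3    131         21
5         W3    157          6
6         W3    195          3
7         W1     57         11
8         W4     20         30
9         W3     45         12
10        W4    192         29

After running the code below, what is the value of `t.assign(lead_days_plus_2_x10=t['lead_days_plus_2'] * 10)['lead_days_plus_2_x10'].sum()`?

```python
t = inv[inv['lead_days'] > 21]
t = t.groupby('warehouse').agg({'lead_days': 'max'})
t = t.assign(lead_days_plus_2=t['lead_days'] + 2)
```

filter rows where lead_days > 21:
   warehouse  price  lead_days
3         W2     86         24
8         W4     20         30
10        W4    192         29
group by warehouse, max of lead_days:
           lead_days
warehouse           
W2                24
W4                30
add column lead_days_plus_2 = t['lead_days'] + 2:
           lead_days  lead_days_plus_2
warehouse                             
W2                24                26
W4                30                32
add column lead_days_plus_2_x10 = t['lead_days_plus_2'] * 10:
           lead_days  lead_days_plus_2  lead_days_plus_2_x10
warehouse                                                   
W2                24                26                   260
W4                30                32                   320
Hence 580.

580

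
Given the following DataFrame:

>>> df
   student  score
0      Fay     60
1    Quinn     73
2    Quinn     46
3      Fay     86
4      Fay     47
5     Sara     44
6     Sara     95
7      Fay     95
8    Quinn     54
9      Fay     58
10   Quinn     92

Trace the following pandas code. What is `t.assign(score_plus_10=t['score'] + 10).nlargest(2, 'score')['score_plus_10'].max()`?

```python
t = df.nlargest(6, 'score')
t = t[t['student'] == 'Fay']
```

take 6 rows with largest score:
   student  score
6     Sara     95
7      Fay     95
10   Quinn     92
3      Fay     86
1    Quinn     73
0      Fay     60
filter rows where student == 'Fay':
  student  score
7     Fay     95
3     Fay     86
0     Fay     60
add column score_plus_10 = t['score'] + 10:
  student  score  score_plus_10
7     Fay     95            105
3     Fay     86             96
0     Fay     60             70
take 2 rows with largest score:
  student  score  score_plus_10
7     Fay     95            105
3     Fay     86             96
max of column 'score_plus_10' → 105

105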